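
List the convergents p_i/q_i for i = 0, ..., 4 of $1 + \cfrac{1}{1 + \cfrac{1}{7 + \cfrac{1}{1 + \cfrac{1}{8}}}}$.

Using the convergent recurrence p_i = a_i*p_{i-1} + p_{i-2}, q_i = a_i*q_{i-1} + q_{i-2} with p_{-2}=0, p_{-1}=1, q_{-2}=1, q_{-1}=0:
  i=0: a_0=1, p_0 = 1*1 + 0 = 1, q_0 = 1*0 + 1 = 1.
  i=1: a_1=1, p_1 = 1*1 + 1 = 2, q_1 = 1*1 + 0 = 1.
  i=2: a_2=7, p_2 = 7*2 + 1 = 15, q_2 = 7*1 + 1 = 8.
  i=3: a_3=1, p_3 = 1*15 + 2 = 17, q_3 = 1*8 + 1 = 9.
  i=4: a_4=8, p_4 = 8*17 + 15 = 151, q_4 = 8*9 + 8 = 80.

1/1, 2/1, 15/8, 17/9, 151/80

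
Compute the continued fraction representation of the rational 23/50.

Run the Euclidean algorithm on 23 and 50; the successive quotients are the partial quotients a_0, a_1, ... (each step inverts the fractional part left over by the previous one):
  23 = 0*50 + 23, so a_0 = 0.
  50 = 2*23 + 4, so a_1 = 2.
  23 = 5*4 + 3, so a_2 = 5.
  4 = 1*3 + 1, so a_3 = 1.
  3 = 3*1 + 0, so a_4 = 3.
The remainder reaches 0 after 5 divisions, so the expansion has 5 partial quotients, read off in order.

[0; 2, 5, 1, 3]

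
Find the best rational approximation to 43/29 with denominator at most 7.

Expand x = 43/29 as a continued fraction with the Euclidean algorithm:
  43 = 1*29 + 14, so a_0 = 1.
  29 = 2*14 + 1, so a_1 = 2.
  14 = 14*1 + 0, so a_2 = 14.
so x = [1; 2, 14].
Convergents (p_i = a_i*p_{i-1} + p_{i-2}, q_i = a_i*q_{i-1} + q_{i-2} with p_{-2}=0, p_{-1}=1, q_{-2}=1, q_{-1}=0), until the denominator exceeds 7:
  i=0: a_0=1, p_0 = 1*1 + 0 = 1, q_0 = 1*0 + 1 = 1.
  i=1: a_1=2, p_1 = 2*1 + 1 = 3, q_1 = 2*1 + 0 = 2.
  i=2: a_2=14, p_2 = 14*3 + 1 = 43, q_2 = 14*2 + 1 = 29.
q_2 = 29 > 7, so the last convergent with denominator <= 7 is p_1/q_1 = 3/2.
The closest fraction with denominator <= 7 is either p_1/q_1 or the intermediate fraction (k*p_1 + p_0)/(k*q_1 + q_0) with the largest k >= 1 whose denominator stays <= 7; these approach x as k grows, and every other convergent or intermediate fraction in range is farther away.
Largest k: floor((7 - q_0)/q_1) = floor((7 - 1)/2) = 3.
That gives (3*3 + 1)/(3*2 + 1) = 10/7.
Compare the errors: |x - 3/2| = |43*2 - 3*29|/(29*2) = 1/58, and |x - 10/7| = |43*7 - 10*29|/(29*7) = 11/203.
Cross-multiplying, 1*203 = 203 < 638 = 11*58, so 1/58 is smaller: the convergent 3/2 is closer to x than 10/7.

3/2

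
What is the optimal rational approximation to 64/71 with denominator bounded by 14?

Expand x = 64/71 as a continued fraction with the Euclidean algorithm:
  64 = 0*71 + 64, so a_0 = 0.
  71 = 1*64 + 7, so a_1 = 1.
  64 = 9*7 + 1, so a_2 = 9.
  7 = 7*1 + 0, so a_3 = 7.
so x = [0; 1, 9, 7].
Convergents (p_i = a_i*p_{i-1} + p_{i-2}, q_i = a_i*q_{i-1} + q_{i-2} with p_{-2}=0, p_{-1}=1, q_{-2}=1, q_{-1}=0), until the denominator exceeds 14:
  i=0: a_0=0, p_0 = 0*1 + 0 = 0, q_0 = 0*0 + 1 = 1.
  i=1: a_1=1, p_1 = 1*0 + 1 = 1, q_1 = 1*1 + 0 = 1.
  i=2: a_2=9, p_2 = 9*1 + 0 = 9, q_2 = 9*1 + 1 = 10.
  i=3: a_3=7, p_3 = 7*9 + 1 = 64, q_3 = 7*10 + 1 = 71.
q_3 = 71 > 14, so the last convergent with denominator <= 14 is p_2/q_2 = 9/10.
The closest fraction with denominator <= 14 is either p_2/q_2 or the intermediate fraction (k*p_2 + p_1)/(k*q_2 + q_1) with the largest k >= 1 whose denominator stays <= 14; these approach x as k grows, and every other convergent or intermediate fraction in range is farther away.
Largest k: floor((14 - q_1)/q_2) = floor((14 - 1)/10) = 1.
That gives (1*9 + 1)/(1*10 + 1) = 10/11.
Compare the errors: |x - 9/10| = |64*10 - 9*71|/(71*10) = 1/710, and |x - 10/11| = |64*11 - 10*71|/(71*11) = 6/781.
Cross-multiplying, 1*781 = 781 < 4260 = 6*710, so 1/710 is smaller: the convergent 9/10 is closer to x than 10/11.

9/10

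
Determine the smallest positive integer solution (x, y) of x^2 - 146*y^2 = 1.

First expand sqrt(146) as a continued fraction. With x_i = (sqrt(146) + m_i)/d_i and (m_0, d_0) = (0, 1): a_0 = floor(sqrt(146)) = 12, since 12^2 = 144 <= 146 < 169 = 13^2.
Iterate m_{i+1} = d_i*a_i - m_i, d_{i+1} = (146 - m_{i+1}^2)/d_i, a_{i+1} = floor((a_0 + m_{i+1})/d_{i+1}):
  m_1 = 1*12 - 0 = 12, d_1 = (146 - 12^2)/1 = 2/1 = 2, a_1 = floor((12 + 12)/2) = 12.
  m_2 = 2*12 - 12 = 12, d_2 = (146 - 12^2)/2 = 2/2 = 1, a_2 = floor((12 + 12)/1) = 24.
  m_3 = 1*24 - 12 = 12, d_3 = (146 - 12^2)/1 = 2/1 = 2: (m_3, d_3) = (m_1, d_1) = (12, 2), so from here the quotients repeat a_1, a_2; the period length is 2.
So sqrt(146) = [12; (12, 24)] with period length k = 2.
k is even, so the fundamental solution of x^2 - 146y^2 = 1 is (p_{k-1}, q_{k-1}) = (p_1, q_1); compute convergents through index 1.
Convergents (p_i = a_i*p_{i-1} + p_{i-2}, q_i = a_i*q_{i-1} + q_{i-2} with p_{-2}=0, p_{-1}=1, q_{-2}=1, q_{-1}=0):
  i=0: a_0=12, p_0 = 12*1 + 0 = 12, q_0 = 12*0 + 1 = 1.
  i=1: a_1=12, p_1 = 12*12 + 1 = 145, q_1 = 12*1 + 0 = 12.
Check: 145^2 - 146*12^2 = 21025 - 21024 = 1, so (x, y) = (145, 12) solves the equation, and by the theorem it is the least positive solution.

(x, y) = (145, 12)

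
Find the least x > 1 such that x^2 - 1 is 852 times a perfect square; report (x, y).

First expand sqrt(852) as a continued fraction. With x_i = (sqrt(852) + m_i)/d_i and (m_0, d_0) = (0, 1): a_0 = floor(sqrt(852)) = 29, since 29^2 = 841 <= 852 < 900 = 30^2.
Iterate m_{i+1} = d_i*a_i - m_i, d_{i+1} = (852 - m_{i+1}^2)/d_i, a_{i+1} = floor((a_0 + m_{i+1})/d_{i+1}):
  m_1 = 1*29 - 0 = 29, d_1 = (852 - 29^2)/1 = 11/1 = 11, a_1 = floor((29 + 29)/11) = 5.
  m_2 = 11*5 - 29 = 26, d_2 = (852 - 26^2)/11 = 176/11 = 16, a_2 = floor((29 + 26)/16) = 3.
  m_3 = 16*3 - 26 = 22, d_3 = (852 - 22^2)/16 = 368/16 = 23, a_3 = floor((29 + 22)/23) = 2.
  m_4 = 23*2 - 22 = 24, d_4 = (852 - 24^2)/23 = 276/23 = 12, a_4 = floor((29 + 24)/12) = 4.
  m_5 = 12*4 - 24 = 24, d_5 = (852 - 24^2)/12 = 276/12 = 23, a_5 = floor((29 + 24)/23) = 2.
  m_6 = 23*2 - 24 = 22, d_6 = (852 - 22^2)/23 = 368/23 = 16, a_6 = floor((29 + 22)/16) = 3.
  m_7 = 16*3 - 22 = 26, d_7 = (852 - 26^2)/16 = 176/16 = 11, a_7 = floor((29 + 26)/11) = 5.
  m_8 = 11*5 - 26 = 29, d_8 = (852 - 29^2)/11 = 11/11 = 1, a_8 = floor((29 + 29)/1) = 58.
  m_9 = 1*58 - 29 = 29, d_9 = (852 - 29^2)/1 = 11/1 = 11: (m_9, d_9) = (m_1, d_1) = (29, 11), so from here the quotients repeat a_1, ..., a_8; the period length is 8.
So sqrt(852) = [29; (5, 3, 2, 4, 2, 3, 5, 58)] with period length k = 8.
k is even, so the fundamental solution of x^2 - 852y^2 = 1 is (p_{k-1}, q_{k-1}) = (p_7, q_7); compute convergents through index 7.
Convergents (p_i = a_i*p_{i-1} + p_{i-2}, q_i = a_i*q_{i-1} + q_{i-2} with p_{-2}=0, p_{-1}=1, q_{-2}=1, q_{-1}=0):
  i=0: a_0=29, p_0 = 29*1 + 0 = 29, q_0 = 29*0 + 1 = 1.
  i=1: a_1=5, p_1 = 5*29 + 1 = 146, q_1 = 5*1 + 0 = 5.
  i=2: a_2=3, p_2 = 3*146 + 29 = 467, q_2 = 3*5 + 1 = 16.
  i=3: a_3=2, p_3 = 2*467 + 146 = 1080, q_3 = 2*16 + 5 = 37.
  i=4: a_4=4, p_4 = 4*1080 + 467 = 4787, q_4 = 4*37 + 16 = 164.
  i=5: a_5=2, p_5 = 2*4787 + 1080 = 10654, q_5 = 2*164 + 37 = 365.
  i=6: a_6=3, p_6 = 3*10654 + 4787 = 36749, q_6 = 3*365 + 164 = 1259.
  i=7: a_7=5, p_7 = 5*36749 + 10654 = 194399, q_7 = 5*1259 + 365 = 6660.
Check: 194399^2 - 852*6660^2 = 37790971201 - 37790971200 = 1, so (x, y) = (194399, 6660) solves the equation, and by the theorem it is the least positive solution.

(x, y) = (194399, 6660)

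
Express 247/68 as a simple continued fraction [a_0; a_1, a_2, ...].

[3; 1, 1, 1, 2, 1, 1, 3]

Run the Euclidean algorithm on 247 and 68; the successive quotients are the partial quotients a_0, a_1, ... (each step inverts the fractional part left over by the previous one):
  247 = 3*68 + 43, so a_0 = 3.
  68 = 1*43 + 25, so a_1 = 1.
  43 = 1*25 + 18, so a_2 = 1.
  25 = 1*18 + 7, so a_3 = 1.
  18 = 2*7 + 4, so a_4 = 2.
  7 = 1*4 + 3, so a_5 = 1.
  4 = 1*3 + 1, so a_6 = 1.
  3 = 3*1 + 0, so a_7 = 3.
The remainder reaches 0 after 8 divisions, so the expansion has 8 partial quotients, read off in order.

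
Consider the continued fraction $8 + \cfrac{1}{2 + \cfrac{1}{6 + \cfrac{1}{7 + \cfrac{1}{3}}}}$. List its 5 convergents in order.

8/1, 17/2, 110/13, 787/93, 2471/292

Using the convergent recurrence p_i = a_i*p_{i-1} + p_{i-2}, q_i = a_i*q_{i-1} + q_{i-2} with p_{-2}=0, p_{-1}=1, q_{-2}=1, q_{-1}=0:
  i=0: a_0=8, p_0 = 8*1 + 0 = 8, q_0 = 8*0 + 1 = 1.
  i=1: a_1=2, p_1 = 2*8 + 1 = 17, q_1 = 2*1 + 0 = 2.
  i=2: a_2=6, p_2 = 6*17 + 8 = 110, q_2 = 6*2 + 1 = 13.
  i=3: a_3=7, p_3 = 7*110 + 17 = 787, q_3 = 7*13 + 2 = 93.
  i=4: a_4=3, p_4 = 3*787 + 110 = 2471, q_4 = 3*93 + 13 = 292.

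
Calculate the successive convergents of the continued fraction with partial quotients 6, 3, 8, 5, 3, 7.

Using the convergent recurrence p_i = a_i*p_{i-1} + p_{i-2}, q_i = a_i*q_{i-1} + q_{i-2} with p_{-2}=0, p_{-1}=1, q_{-2}=1, q_{-1}=0:
  i=0: a_0=6, p_0 = 6*1 + 0 = 6, q_0 = 6*0 + 1 = 1.
  i=1: a_1=3, p_1 = 3*6 + 1 = 19, q_1 = 3*1 + 0 = 3.
  i=2: a_2=8, p_2 = 8*19 + 6 = 158, q_2 = 8*3 + 1 = 25.
  i=3: a_3=5, p_3 = 5*158 + 19 = 809, q_3 = 5*25 + 3 = 128.
  i=4: a_4=3, p_4 = 3*809 + 158 = 2585, q_4 = 3*128 + 25 = 409.
  i=5: a_5=7, p_5 = 7*2585 + 809 = 18904, q_5 = 7*409 + 128 = 2991.

6/1, 19/3, 158/25, 809/128, 2585/409, 18904/2991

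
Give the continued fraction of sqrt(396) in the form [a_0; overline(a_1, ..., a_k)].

Write x_i = (sqrt(396) + m_i)/d_i with (m_0, d_0) = (0, 1). a_0 = floor(sqrt(396)) = 19, since 19^2 = 361 <= 396 < 400 = 20^2.
Iterate m_{i+1} = d_i*a_i - m_i, d_{i+1} = (396 - m_{i+1}^2)/d_i, a_{i+1} = floor((a_0 + m_{i+1})/d_{i+1}):
  m_1 = 1*19 - 0 = 19, d_1 = (396 - 19^2)/1 = 35/1 = 35, a_1 = floor((19 + 19)/35) = 1.
  m_2 = 35*1 - 19 = 16, d_2 = (396 - 16^2)/35 = 140/35 = 4, a_2 = floor((19 + 16)/4) = 8.
  m_3 = 4*8 - 16 = 16, d_3 = (396 - 16^2)/4 = 140/4 = 35, a_3 = floor((19 + 16)/35) = 1.
  m_4 = 35*1 - 16 = 19, d_4 = (396 - 19^2)/35 = 35/35 = 1, a_4 = floor((19 + 19)/1) = 38.
  m_5 = 1*38 - 19 = 19, d_5 = (396 - 19^2)/1 = 35/1 = 35: (m_5, d_5) = (m_1, d_1) = (19, 35), so from here the quotients repeat a_1, ..., a_4; the period length is 4.
Hence the expansion of sqrt(396) is a_0 = 19 followed by the repeating block 1, 8, 1, 38 (period 4).

[19; overline(1, 8, 1, 38)]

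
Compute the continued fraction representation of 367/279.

Run the Euclidean algorithm on 367 and 279; the successive quotients are the partial quotients a_0, a_1, ... (each step inverts the fractional part left over by the previous one):
  367 = 1*279 + 88, so a_0 = 1.
  279 = 3*88 + 15, so a_1 = 3.
  88 = 5*15 + 13, so a_2 = 5.
  15 = 1*13 + 2, so a_3 = 1.
  13 = 6*2 + 1, so a_4 = 6.
  2 = 2*1 + 0, so a_5 = 2.
The remainder reaches 0 after 6 divisions, so the expansion has 6 partial quotients, read off in order.

[1; 3, 5, 1, 6, 2]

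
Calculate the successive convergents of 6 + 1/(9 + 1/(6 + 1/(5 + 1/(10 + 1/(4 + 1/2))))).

6/1, 55/9, 336/55, 1735/284, 17686/2895, 72479/11864, 162644/26623

Using the convergent recurrence p_i = a_i*p_{i-1} + p_{i-2}, q_i = a_i*q_{i-1} + q_{i-2} with p_{-2}=0, p_{-1}=1, q_{-2}=1, q_{-1}=0:
  i=0: a_0=6, p_0 = 6*1 + 0 = 6, q_0 = 6*0 + 1 = 1.
  i=1: a_1=9, p_1 = 9*6 + 1 = 55, q_1 = 9*1 + 0 = 9.
  i=2: a_2=6, p_2 = 6*55 + 6 = 336, q_2 = 6*9 + 1 = 55.
  i=3: a_3=5, p_3 = 5*336 + 55 = 1735, q_3 = 5*55 + 9 = 284.
  i=4: a_4=10, p_4 = 10*1735 + 336 = 17686, q_4 = 10*284 + 55 = 2895.
  i=5: a_5=4, p_5 = 4*17686 + 1735 = 72479, q_5 = 4*2895 + 284 = 11864.
  i=6: a_6=2, p_6 = 2*72479 + 17686 = 162644, q_6 = 2*11864 + 2895 = 26623.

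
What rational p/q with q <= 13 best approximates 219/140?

Expand x = 219/140 as a continued fraction with the Euclidean algorithm:
  219 = 1*140 + 79, so a_0 = 1.
  140 = 1*79 + 61, so a_1 = 1.
  79 = 1*61 + 18, so a_2 = 1.
  61 = 3*18 + 7, so a_3 = 3.
  18 = 2*7 + 4, so a_4 = 2.
  7 = 1*4 + 3, so a_5 = 1.
  4 = 1*3 + 1, so a_6 = 1.
  3 = 3*1 + 0, so a_7 = 3.
so x = [1; 1, 1, 3, 2, 1, 1, 3].
Convergents (p_i = a_i*p_{i-1} + p_{i-2}, q_i = a_i*q_{i-1} + q_{i-2} with p_{-2}=0, p_{-1}=1, q_{-2}=1, q_{-1}=0), until the denominator exceeds 13:
  i=0: a_0=1, p_0 = 1*1 + 0 = 1, q_0 = 1*0 + 1 = 1.
  i=1: a_1=1, p_1 = 1*1 + 1 = 2, q_1 = 1*1 + 0 = 1.
  i=2: a_2=1, p_2 = 1*2 + 1 = 3, q_2 = 1*1 + 1 = 2.
  i=3: a_3=3, p_3 = 3*3 + 2 = 11, q_3 = 3*2 + 1 = 7.
  i=4: a_4=2, p_4 = 2*11 + 3 = 25, q_4 = 2*7 + 2 = 16.
q_4 = 16 > 13, so the last convergent with denominator <= 13 is p_3/q_3 = 11/7.
The closest fraction with denominator <= 13 is either p_3/q_3 or the intermediate fraction (k*p_3 + p_2)/(k*q_3 + q_2) with the largest k >= 1 whose denominator stays <= 13; these approach x as k grows, and every other convergent or intermediate fraction in range is farther away.
Largest k: floor((13 - q_2)/q_3) = floor((13 - 2)/7) = 1.
That gives (1*11 + 3)/(1*7 + 2) = 14/9.
Compare the errors: |x - 11/7| = |219*7 - 11*140|/(140*7) = 7/980, and |x - 14/9| = |219*9 - 14*140|/(140*9) = 11/1260.
Cross-multiplying, 7*1260 = 8820 < 10780 = 11*980, so 7/980 is smaller: the convergent 11/7 is closer to x than 14/9.

11/7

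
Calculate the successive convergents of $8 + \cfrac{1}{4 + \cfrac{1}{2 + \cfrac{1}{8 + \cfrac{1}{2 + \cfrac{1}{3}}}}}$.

Using the convergent recurrence p_i = a_i*p_{i-1} + p_{i-2}, q_i = a_i*q_{i-1} + q_{i-2} with p_{-2}=0, p_{-1}=1, q_{-2}=1, q_{-1}=0:
  i=0: a_0=8, p_0 = 8*1 + 0 = 8, q_0 = 8*0 + 1 = 1.
  i=1: a_1=4, p_1 = 4*8 + 1 = 33, q_1 = 4*1 + 0 = 4.
  i=2: a_2=2, p_2 = 2*33 + 8 = 74, q_2 = 2*4 + 1 = 9.
  i=3: a_3=8, p_3 = 8*74 + 33 = 625, q_3 = 8*9 + 4 = 76.
  i=4: a_4=2, p_4 = 2*625 + 74 = 1324, q_4 = 2*76 + 9 = 161.
  i=5: a_5=3, p_5 = 3*1324 + 625 = 4597, q_5 = 3*161 + 76 = 559.

8/1, 33/4, 74/9, 625/76, 1324/161, 4597/559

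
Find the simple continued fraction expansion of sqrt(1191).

[34; (1, 1, 22, 1, 1, 68)]

Write x_i = (sqrt(1191) + m_i)/d_i with (m_0, d_0) = (0, 1). a_0 = floor(sqrt(1191)) = 34, since 34^2 = 1156 <= 1191 < 1225 = 35^2.
Iterate m_{i+1} = d_i*a_i - m_i, d_{i+1} = (1191 - m_{i+1}^2)/d_i, a_{i+1} = floor((a_0 + m_{i+1})/d_{i+1}):
  m_1 = 1*34 - 0 = 34, d_1 = (1191 - 34^2)/1 = 35/1 = 35, a_1 = floor((34 + 34)/35) = 1.
  m_2 = 35*1 - 34 = 1, d_2 = (1191 - 1^2)/35 = 1190/35 = 34, a_2 = floor((34 + 1)/34) = 1.
  m_3 = 34*1 - 1 = 33, d_3 = (1191 - 33^2)/34 = 102/34 = 3, a_3 = floor((34 + 33)/3) = 22.
  m_4 = 3*22 - 33 = 33, d_4 = (1191 - 33^2)/3 = 102/3 = 34, a_4 = floor((34 + 33)/34) = 1.
  m_5 = 34*1 - 33 = 1, d_5 = (1191 - 1^2)/34 = 1190/34 = 35, a_5 = floor((34 + 1)/35) = 1.
  m_6 = 35*1 - 1 = 34, d_6 = (1191 - 34^2)/35 = 35/35 = 1, a_6 = floor((34 + 34)/1) = 68.
  m_7 = 1*68 - 34 = 34, d_7 = (1191 - 34^2)/1 = 35/1 = 35: (m_7, d_7) = (m_1, d_1) = (34, 35), so from here the quotients repeat a_1, ..., a_6; the period length is 6.
Hence the expansion of sqrt(1191) is a_0 = 34 followed by the repeating block 1, 1, 22, 1, 1, 68 (period 6).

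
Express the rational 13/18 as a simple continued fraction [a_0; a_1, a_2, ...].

[0; 1, 2, 1, 1, 2]

Run the Euclidean algorithm on 13 and 18; the successive quotients are the partial quotients a_0, a_1, ... (each step inverts the fractional part left over by the previous one):
  13 = 0*18 + 13, so a_0 = 0.
  18 = 1*13 + 5, so a_1 = 1.
  13 = 2*5 + 3, so a_2 = 2.
  5 = 1*3 + 2, so a_3 = 1.
  3 = 1*2 + 1, so a_4 = 1.
  2 = 2*1 + 0, so a_5 = 2.
The remainder reaches 0 after 6 divisions, so the expansion has 6 partial quotients, read off in order.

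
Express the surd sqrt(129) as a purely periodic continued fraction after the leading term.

[11; (2, 1, 3, 1, 6, 1, 3, 1, 2, 22)]

Write x_i = (sqrt(129) + m_i)/d_i with (m_0, d_0) = (0, 1). a_0 = floor(sqrt(129)) = 11, since 11^2 = 121 <= 129 < 144 = 12^2.
Iterate m_{i+1} = d_i*a_i - m_i, d_{i+1} = (129 - m_{i+1}^2)/d_i, a_{i+1} = floor((a_0 + m_{i+1})/d_{i+1}):
  m_1 = 1*11 - 0 = 11, d_1 = (129 - 11^2)/1 = 8/1 = 8, a_1 = floor((11 + 11)/8) = 2.
  m_2 = 8*2 - 11 = 5, d_2 = (129 - 5^2)/8 = 104/8 = 13, a_2 = floor((11 + 5)/13) = 1.
  m_3 = 13*1 - 5 = 8, d_3 = (129 - 8^2)/13 = 65/13 = 5, a_3 = floor((11 + 8)/5) = 3.
  m_4 = 5*3 - 8 = 7, d_4 = (129 - 7^2)/5 = 80/5 = 16, a_4 = floor((11 + 7)/16) = 1.
  m_5 = 16*1 - 7 = 9, d_5 = (129 - 9^2)/16 = 48/16 = 3, a_5 = floor((11 + 9)/3) = 6.
  m_6 = 3*6 - 9 = 9, d_6 = (129 - 9^2)/3 = 48/3 = 16, a_6 = floor((11 + 9)/16) = 1.
  m_7 = 16*1 - 9 = 7, d_7 = (129 - 7^2)/16 = 80/16 = 5, a_7 = floor((11 + 7)/5) = 3.
  m_8 = 5*3 - 7 = 8, d_8 = (129 - 8^2)/5 = 65/5 = 13, a_8 = floor((11 + 8)/13) = 1.
  m_9 = 13*1 - 8 = 5, d_9 = (129 - 5^2)/13 = 104/13 = 8, a_9 = floor((11 + 5)/8) = 2.
  m_10 = 8*2 - 5 = 11, d_10 = (129 - 11^2)/8 = 8/8 = 1, a_10 = floor((11 + 11)/1) = 22.
  m_11 = 1*22 - 11 = 11, d_11 = (129 - 11^2)/1 = 8/1 = 8: (m_11, d_11) = (m_1, d_1) = (11, 8), so from here the quotients repeat a_1, ..., a_10; the period length is 10.
Hence the expansion of sqrt(129) is a_0 = 11 followed by the repeating block 2, 1, 3, 1, 6, 1, 3, 1, 2, 22 (period 10).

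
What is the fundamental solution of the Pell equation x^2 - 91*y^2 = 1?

(x, y) = (1574, 165)

First expand sqrt(91) as a continued fraction. With x_i = (sqrt(91) + m_i)/d_i and (m_0, d_0) = (0, 1): a_0 = floor(sqrt(91)) = 9, since 9^2 = 81 <= 91 < 100 = 10^2.
Iterate m_{i+1} = d_i*a_i - m_i, d_{i+1} = (91 - m_{i+1}^2)/d_i, a_{i+1} = floor((a_0 + m_{i+1})/d_{i+1}):
  m_1 = 1*9 - 0 = 9, d_1 = (91 - 9^2)/1 = 10/1 = 10, a_1 = floor((9 + 9)/10) = 1.
  m_2 = 10*1 - 9 = 1, d_2 = (91 - 1^2)/10 = 90/10 = 9, a_2 = floor((9 + 1)/9) = 1.
  m_3 = 9*1 - 1 = 8, d_3 = (91 - 8^2)/9 = 27/9 = 3, a_3 = floor((9 + 8)/3) = 5.
  m_4 = 3*5 - 8 = 7, d_4 = (91 - 7^2)/3 = 42/3 = 14, a_4 = floor((9 + 7)/14) = 1.
  m_5 = 14*1 - 7 = 7, d_5 = (91 - 7^2)/14 = 42/14 = 3, a_5 = floor((9 + 7)/3) = 5.
  m_6 = 3*5 - 7 = 8, d_6 = (91 - 8^2)/3 = 27/3 = 9, a_6 = floor((9 + 8)/9) = 1.
  m_7 = 9*1 - 8 = 1, d_7 = (91 - 1^2)/9 = 90/9 = 10, a_7 = floor((9 + 1)/10) = 1.
  m_8 = 10*1 - 1 = 9, d_8 = (91 - 9^2)/10 = 10/10 = 1, a_8 = floor((9 + 9)/1) = 18.
  m_9 = 1*18 - 9 = 9, d_9 = (91 - 9^2)/1 = 10/1 = 10: (m_9, d_9) = (m_1, d_1) = (9, 10), so from here the quotients repeat a_1, ..., a_8; the period length is 8.
So sqrt(91) = [9; (1, 1, 5, 1, 5, 1, 1, 18)] with period length k = 8.
k is even, so the fundamental solution of x^2 - 91y^2 = 1 is (p_{k-1}, q_{k-1}) = (p_7, q_7); compute convergents through index 7.
Convergents (p_i = a_i*p_{i-1} + p_{i-2}, q_i = a_i*q_{i-1} + q_{i-2} with p_{-2}=0, p_{-1}=1, q_{-2}=1, q_{-1}=0):
  i=0: a_0=9, p_0 = 9*1 + 0 = 9, q_0 = 9*0 + 1 = 1.
  i=1: a_1=1, p_1 = 1*9 + 1 = 10, q_1 = 1*1 + 0 = 1.
  i=2: a_2=1, p_2 = 1*10 + 9 = 19, q_2 = 1*1 + 1 = 2.
  i=3: a_3=5, p_3 = 5*19 + 10 = 105, q_3 = 5*2 + 1 = 11.
  i=4: a_4=1, p_4 = 1*105 + 19 = 124, q_4 = 1*11 + 2 = 13.
  i=5: a_5=5, p_5 = 5*124 + 105 = 725, q_5 = 5*13 + 11 = 76.
  i=6: a_6=1, p_6 = 1*725 + 124 = 849, q_6 = 1*76 + 13 = 89.
  i=7: a_7=1, p_7 = 1*849 + 725 = 1574, q_7 = 1*89 + 76 = 165.
Check: 1574^2 - 91*165^2 = 2477476 - 2477475 = 1, so (x, y) = (1574, 165) solves the equation, and by the theorem it is the least positive solution.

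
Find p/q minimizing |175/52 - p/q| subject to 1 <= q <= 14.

37/11

Expand x = 175/52 as a continued fraction with the Euclidean algorithm:
  175 = 3*52 + 19, so a_0 = 3.
  52 = 2*19 + 14, so a_1 = 2.
  19 = 1*14 + 5, so a_2 = 1.
  14 = 2*5 + 4, so a_3 = 2.
  5 = 1*4 + 1, so a_4 = 1.
  4 = 4*1 + 0, so a_5 = 4.
so x = [3; 2, 1, 2, 1, 4].
Convergents (p_i = a_i*p_{i-1} + p_{i-2}, q_i = a_i*q_{i-1} + q_{i-2} with p_{-2}=0, p_{-1}=1, q_{-2}=1, q_{-1}=0), until the denominator exceeds 14:
  i=0: a_0=3, p_0 = 3*1 + 0 = 3, q_0 = 3*0 + 1 = 1.
  i=1: a_1=2, p_1 = 2*3 + 1 = 7, q_1 = 2*1 + 0 = 2.
  i=2: a_2=1, p_2 = 1*7 + 3 = 10, q_2 = 1*2 + 1 = 3.
  i=3: a_3=2, p_3 = 2*10 + 7 = 27, q_3 = 2*3 + 2 = 8.
  i=4: a_4=1, p_4 = 1*27 + 10 = 37, q_4 = 1*8 + 3 = 11.
  i=5: a_5=4, p_5 = 4*37 + 27 = 175, q_5 = 4*11 + 8 = 52.
q_5 = 52 > 14, so the last convergent with denominator <= 14 is p_4/q_4 = 37/11.
The closest fraction with denominator <= 14 is either p_4/q_4 or the intermediate fraction (k*p_4 + p_3)/(k*q_4 + q_3) with the largest k >= 1 whose denominator stays <= 14; these approach x as k grows, and every other convergent or intermediate fraction in range is farther away.
Largest k: floor((14 - q_3)/q_4) = floor((14 - 8)/11) = 0.
Since k = 0, no intermediate fraction beyond p_4/q_4 has denominator <= 14, so the convergent 37/11 is the closest (its error is |175*11 - 37*52|/(52*11) = 1/572).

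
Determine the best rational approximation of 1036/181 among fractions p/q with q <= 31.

166/29

Expand x = 1036/181 as a continued fraction with the Euclidean algorithm:
  1036 = 5*181 + 131, so a_0 = 5.
  181 = 1*131 + 50, so a_1 = 1.
  131 = 2*50 + 31, so a_2 = 2.
  50 = 1*31 + 19, so a_3 = 1.
  31 = 1*19 + 12, so a_4 = 1.
  19 = 1*12 + 7, so a_5 = 1.
  12 = 1*7 + 5, so a_6 = 1.
  7 = 1*5 + 2, so a_7 = 1.
  5 = 2*2 + 1, so a_8 = 2.
  2 = 2*1 + 0, so a_9 = 2.
so x = [5; 1, 2, 1, 1, 1, 1, 1, 2, 2].
Convergents (p_i = a_i*p_{i-1} + p_{i-2}, q_i = a_i*q_{i-1} + q_{i-2} with p_{-2}=0, p_{-1}=1, q_{-2}=1, q_{-1}=0), until the denominator exceeds 31:
  i=0: a_0=5, p_0 = 5*1 + 0 = 5, q_0 = 5*0 + 1 = 1.
  i=1: a_1=1, p_1 = 1*5 + 1 = 6, q_1 = 1*1 + 0 = 1.
  i=2: a_2=2, p_2 = 2*6 + 5 = 17, q_2 = 2*1 + 1 = 3.
  i=3: a_3=1, p_3 = 1*17 + 6 = 23, q_3 = 1*3 + 1 = 4.
  i=4: a_4=1, p_4 = 1*23 + 17 = 40, q_4 = 1*4 + 3 = 7.
  i=5: a_5=1, p_5 = 1*40 + 23 = 63, q_5 = 1*7 + 4 = 11.
  i=6: a_6=1, p_6 = 1*63 + 40 = 103, q_6 = 1*11 + 7 = 18.
  i=7: a_7=1, p_7 = 1*103 + 63 = 166, q_7 = 1*18 + 11 = 29.
  i=8: a_8=2, p_8 = 2*166 + 103 = 435, q_8 = 2*29 + 18 = 76.
q_8 = 76 > 31, so the last convergent with denominator <= 31 is p_7/q_7 = 166/29.
The closest fraction with denominator <= 31 is either p_7/q_7 or the intermediate fraction (k*p_7 + p_6)/(k*q_7 + q_6) with the largest k >= 1 whose denominator stays <= 31; these approach x as k grows, and every other convergent or intermediate fraction in range is farther away.
Largest k: floor((31 - q_6)/q_7) = floor((31 - 18)/29) = 0.
Since k = 0, no intermediate fraction beyond p_7/q_7 has denominator <= 31, so the convergent 166/29 is the closest (its error is |1036*29 - 166*181|/(181*29) = 2/5249).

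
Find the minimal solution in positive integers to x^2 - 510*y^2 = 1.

(x, y) = (271, 12)

First expand sqrt(510) as a continued fraction. With x_i = (sqrt(510) + m_i)/d_i and (m_0, d_0) = (0, 1): a_0 = floor(sqrt(510)) = 22, since 22^2 = 484 <= 510 < 529 = 23^2.
Iterate m_{i+1} = d_i*a_i - m_i, d_{i+1} = (510 - m_{i+1}^2)/d_i, a_{i+1} = floor((a_0 + m_{i+1})/d_{i+1}):
  m_1 = 1*22 - 0 = 22, d_1 = (510 - 22^2)/1 = 26/1 = 26, a_1 = floor((22 + 22)/26) = 1.
  m_2 = 26*1 - 22 = 4, d_2 = (510 - 4^2)/26 = 494/26 = 19, a_2 = floor((22 + 4)/19) = 1.
  m_3 = 19*1 - 4 = 15, d_3 = (510 - 15^2)/19 = 285/19 = 15, a_3 = floor((22 + 15)/15) = 2.
  m_4 = 15*2 - 15 = 15, d_4 = (510 - 15^2)/15 = 285/15 = 19, a_4 = floor((22 + 15)/19) = 1.
  m_5 = 19*1 - 15 = 4, d_5 = (510 - 4^2)/19 = 494/19 = 26, a_5 = floor((22 + 4)/26) = 1.
  m_6 = 26*1 - 4 = 22, d_6 = (510 - 22^2)/26 = 26/26 = 1, a_6 = floor((22 + 22)/1) = 44.
  m_7 = 1*44 - 22 = 22, d_7 = (510 - 22^2)/1 = 26/1 = 26: (m_7, d_7) = (m_1, d_1) = (22, 26), so from here the quotients repeat a_1, ..., a_6; the period length is 6.
So sqrt(510) = [22; (1, 1, 2, 1, 1, 44)] with period length k = 6.
k is even, so the fundamental solution of x^2 - 510y^2 = 1 is (p_{k-1}, q_{k-1}) = (p_5, q_5); compute convergents through index 5.
Convergents (p_i = a_i*p_{i-1} + p_{i-2}, q_i = a_i*q_{i-1} + q_{i-2} with p_{-2}=0, p_{-1}=1, q_{-2}=1, q_{-1}=0):
  i=0: a_0=22, p_0 = 22*1 + 0 = 22, q_0 = 22*0 + 1 = 1.
  i=1: a_1=1, p_1 = 1*22 + 1 = 23, q_1 = 1*1 + 0 = 1.
  i=2: a_2=1, p_2 = 1*23 + 22 = 45, q_2 = 1*1 + 1 = 2.
  i=3: a_3=2, p_3 = 2*45 + 23 = 113, q_3 = 2*2 + 1 = 5.
  i=4: a_4=1, p_4 = 1*113 + 45 = 158, q_4 = 1*5 + 2 = 7.
  i=5: a_5=1, p_5 = 1*158 + 113 = 271, q_5 = 1*7 + 5 = 12.
Check: 271^2 - 510*12^2 = 73441 - 73440 = 1, so (x, y) = (271, 12) solves the equation, and by the theorem it is the least positive solution.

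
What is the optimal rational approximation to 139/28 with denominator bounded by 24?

119/24

Expand x = 139/28 as a continued fraction with the Euclidean algorithm:
  139 = 4*28 + 27, so a_0 = 4.
  28 = 1*27 + 1, so a_1 = 1.
  27 = 27*1 + 0, so a_2 = 27.
so x = [4; 1, 27].
Convergents (p_i = a_i*p_{i-1} + p_{i-2}, q_i = a_i*q_{i-1} + q_{i-2} with p_{-2}=0, p_{-1}=1, q_{-2}=1, q_{-1}=0), until the denominator exceeds 24:
  i=0: a_0=4, p_0 = 4*1 + 0 = 4, q_0 = 4*0 + 1 = 1.
  i=1: a_1=1, p_1 = 1*4 + 1 = 5, q_1 = 1*1 + 0 = 1.
  i=2: a_2=27, p_2 = 27*5 + 4 = 139, q_2 = 27*1 + 1 = 28.
q_2 = 28 > 24, so the last convergent with denominator <= 24 is p_1/q_1 = 5/1.
The closest fraction with denominator <= 24 is either p_1/q_1 or the intermediate fraction (k*p_1 + p_0)/(k*q_1 + q_0) with the largest k >= 1 whose denominator stays <= 24; these approach x as k grows, and every other convergent or intermediate fraction in range is farther away.
Largest k: floor((24 - q_0)/q_1) = floor((24 - 1)/1) = 23.
That gives (23*5 + 4)/(23*1 + 1) = 119/24.
Compare the errors: |x - 5/1| = |139*1 - 5*28|/(28*1) = 1/28, and |x - 119/24| = |139*24 - 119*28|/(28*24) = 4/672.
Cross-multiplying, 4*28 = 112 < 672 = 1*672, so 4/672 is smaller: the intermediate fraction 119/24 is closer to x than 5/1.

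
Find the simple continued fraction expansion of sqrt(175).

Write x_i = (sqrt(175) + m_i)/d_i with (m_0, d_0) = (0, 1). a_0 = floor(sqrt(175)) = 13, since 13^2 = 169 <= 175 < 196 = 14^2.
Iterate m_{i+1} = d_i*a_i - m_i, d_{i+1} = (175 - m_{i+1}^2)/d_i, a_{i+1} = floor((a_0 + m_{i+1})/d_{i+1}):
  m_1 = 1*13 - 0 = 13, d_1 = (175 - 13^2)/1 = 6/1 = 6, a_1 = floor((13 + 13)/6) = 4.
  m_2 = 6*4 - 13 = 11, d_2 = (175 - 11^2)/6 = 54/6 = 9, a_2 = floor((13 + 11)/9) = 2.
  m_3 = 9*2 - 11 = 7, d_3 = (175 - 7^2)/9 = 126/9 = 14, a_3 = floor((13 + 7)/14) = 1.
  m_4 = 14*1 - 7 = 7, d_4 = (175 - 7^2)/14 = 126/14 = 9, a_4 = floor((13 + 7)/9) = 2.
  m_5 = 9*2 - 7 = 11, d_5 = (175 - 11^2)/9 = 54/9 = 6, a_5 = floor((13 + 11)/6) = 4.
  m_6 = 6*4 - 11 = 13, d_6 = (175 - 13^2)/6 = 6/6 = 1, a_6 = floor((13 + 13)/1) = 26.
  m_7 = 1*26 - 13 = 13, d_7 = (175 - 13^2)/1 = 6/1 = 6: (m_7, d_7) = (m_1, d_1) = (13, 6), so from here the quotients repeat a_1, ..., a_6; the period length is 6.
Hence the expansion of sqrt(175) is a_0 = 13 followed by the repeating block 4, 2, 1, 2, 4, 26 (period 6).

[13; (4, 2, 1, 2, 4, 26)]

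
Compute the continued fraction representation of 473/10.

Run the Euclidean algorithm on 473 and 10; the successive quotients are the partial quotients a_0, a_1, ... (each step inverts the fractional part left over by the previous one):
  473 = 47*10 + 3, so a_0 = 47.
  10 = 3*3 + 1, so a_1 = 3.
  3 = 3*1 + 0, so a_2 = 3.
The remainder reaches 0 after 3 divisions, so the expansion has 3 partial quotients, read off in order.

[47; 3, 3]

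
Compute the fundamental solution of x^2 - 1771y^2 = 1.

(x, y) = (505, 12)

First expand sqrt(1771) as a continued fraction. With x_i = (sqrt(1771) + m_i)/d_i and (m_0, d_0) = (0, 1): a_0 = floor(sqrt(1771)) = 42, since 42^2 = 1764 <= 1771 < 1849 = 43^2.
Iterate m_{i+1} = d_i*a_i - m_i, d_{i+1} = (1771 - m_{i+1}^2)/d_i, a_{i+1} = floor((a_0 + m_{i+1})/d_{i+1}):
  m_1 = 1*42 - 0 = 42, d_1 = (1771 - 42^2)/1 = 7/1 = 7, a_1 = floor((42 + 42)/7) = 12.
  m_2 = 7*12 - 42 = 42, d_2 = (1771 - 42^2)/7 = 7/7 = 1, a_2 = floor((42 + 42)/1) = 84.
  m_3 = 1*84 - 42 = 42, d_3 = (1771 - 42^2)/1 = 7/1 = 7: (m_3, d_3) = (m_1, d_1) = (42, 7), so from here the quotients repeat a_1, a_2; the period length is 2.
So sqrt(1771) = [42; (12, 84)] with period length k = 2.
k is even, so the fundamental solution of x^2 - 1771y^2 = 1 is (p_{k-1}, q_{k-1}) = (p_1, q_1); compute convergents through index 1.
Convergents (p_i = a_i*p_{i-1} + p_{i-2}, q_i = a_i*q_{i-1} + q_{i-2} with p_{-2}=0, p_{-1}=1, q_{-2}=1, q_{-1}=0):
  i=0: a_0=42, p_0 = 42*1 + 0 = 42, q_0 = 42*0 + 1 = 1.
  i=1: a_1=12, p_1 = 12*42 + 1 = 505, q_1 = 12*1 + 0 = 12.
Check: 505^2 - 1771*12^2 = 255025 - 255024 = 1, so (x, y) = (505, 12) solves the equation, and by the theorem it is the least positive solution.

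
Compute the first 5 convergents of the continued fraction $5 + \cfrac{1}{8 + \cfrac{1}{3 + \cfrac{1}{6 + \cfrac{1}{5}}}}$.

5/1, 41/8, 128/25, 809/158, 4173/815

Using the convergent recurrence p_i = a_i*p_{i-1} + p_{i-2}, q_i = a_i*q_{i-1} + q_{i-2} with p_{-2}=0, p_{-1}=1, q_{-2}=1, q_{-1}=0:
  i=0: a_0=5, p_0 = 5*1 + 0 = 5, q_0 = 5*0 + 1 = 1.
  i=1: a_1=8, p_1 = 8*5 + 1 = 41, q_1 = 8*1 + 0 = 8.
  i=2: a_2=3, p_2 = 3*41 + 5 = 128, q_2 = 3*8 + 1 = 25.
  i=3: a_3=6, p_3 = 6*128 + 41 = 809, q_3 = 6*25 + 8 = 158.
  i=4: a_4=5, p_4 = 5*809 + 128 = 4173, q_4 = 5*158 + 25 = 815.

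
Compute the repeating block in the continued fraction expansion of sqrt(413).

[20; (3, 9, 1, 4, 1, 9, 3, 40)]

Write x_i = (sqrt(413) + m_i)/d_i with (m_0, d_0) = (0, 1). a_0 = floor(sqrt(413)) = 20, since 20^2 = 400 <= 413 < 441 = 21^2.
Iterate m_{i+1} = d_i*a_i - m_i, d_{i+1} = (413 - m_{i+1}^2)/d_i, a_{i+1} = floor((a_0 + m_{i+1})/d_{i+1}):
  m_1 = 1*20 - 0 = 20, d_1 = (413 - 20^2)/1 = 13/1 = 13, a_1 = floor((20 + 20)/13) = 3.
  m_2 = 13*3 - 20 = 19, d_2 = (413 - 19^2)/13 = 52/13 = 4, a_2 = floor((20 + 19)/4) = 9.
  m_3 = 4*9 - 19 = 17, d_3 = (413 - 17^2)/4 = 124/4 = 31, a_3 = floor((20 + 17)/31) = 1.
  m_4 = 31*1 - 17 = 14, d_4 = (413 - 14^2)/31 = 217/31 = 7, a_4 = floor((20 + 14)/7) = 4.
  m_5 = 7*4 - 14 = 14, d_5 = (413 - 14^2)/7 = 217/7 = 31, a_5 = floor((20 + 14)/31) = 1.
  m_6 = 31*1 - 14 = 17, d_6 = (413 - 17^2)/31 = 124/31 = 4, a_6 = floor((20 + 17)/4) = 9.
  m_7 = 4*9 - 17 = 19, d_7 = (413 - 19^2)/4 = 52/4 = 13, a_7 = floor((20 + 19)/13) = 3.
  m_8 = 13*3 - 19 = 20, d_8 = (413 - 20^2)/13 = 13/13 = 1, a_8 = floor((20 + 20)/1) = 40.
  m_9 = 1*40 - 20 = 20, d_9 = (413 - 20^2)/1 = 13/1 = 13: (m_9, d_9) = (m_1, d_1) = (20, 13), so from here the quotients repeat a_1, ..., a_8; the period length is 8.
Hence the expansion of sqrt(413) is a_0 = 20 followed by the repeating block 3, 9, 1, 4, 1, 9, 3, 40 (period 8).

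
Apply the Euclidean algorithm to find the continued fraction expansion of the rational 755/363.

[2; 12, 1, 1, 14]

Run the Euclidean algorithm on 755 and 363; the successive quotients are the partial quotients a_0, a_1, ... (each step inverts the fractional part left over by the previous one):
  755 = 2*363 + 29, so a_0 = 2.
  363 = 12*29 + 15, so a_1 = 12.
  29 = 1*15 + 14, so a_2 = 1.
  15 = 1*14 + 1, so a_3 = 1.
  14 = 14*1 + 0, so a_4 = 14.
The remainder reaches 0 after 5 divisions, so the expansion has 5 partial quotients, read off in order.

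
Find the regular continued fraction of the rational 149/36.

[4; 7, 5]

Run the Euclidean algorithm on 149 and 36; the successive quotients are the partial quotients a_0, a_1, ... (each step inverts the fractional part left over by the previous one):
  149 = 4*36 + 5, so a_0 = 4.
  36 = 7*5 + 1, so a_1 = 7.
  5 = 5*1 + 0, so a_2 = 5.
The remainder reaches 0 after 3 divisions, so the expansion has 3 partial quotients, read off in order.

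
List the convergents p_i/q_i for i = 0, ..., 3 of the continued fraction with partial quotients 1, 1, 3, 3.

Using the convergent recurrence p_i = a_i*p_{i-1} + p_{i-2}, q_i = a_i*q_{i-1} + q_{i-2} with p_{-2}=0, p_{-1}=1, q_{-2}=1, q_{-1}=0:
  i=0: a_0=1, p_0 = 1*1 + 0 = 1, q_0 = 1*0 + 1 = 1.
  i=1: a_1=1, p_1 = 1*1 + 1 = 2, q_1 = 1*1 + 0 = 1.
  i=2: a_2=3, p_2 = 3*2 + 1 = 7, q_2 = 3*1 + 1 = 4.
  i=3: a_3=3, p_3 = 3*7 + 2 = 23, q_3 = 3*4 + 1 = 13.

1/1, 2/1, 7/4, 23/13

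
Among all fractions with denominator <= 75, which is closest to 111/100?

81/73

Expand x = 111/100 as a continued fraction with the Euclidean algorithm:
  111 = 1*100 + 11, so a_0 = 1.
  100 = 9*11 + 1, so a_1 = 9.
  11 = 11*1 + 0, so a_2 = 11.
so x = [1; 9, 11].
Convergents (p_i = a_i*p_{i-1} + p_{i-2}, q_i = a_i*q_{i-1} + q_{i-2} with p_{-2}=0, p_{-1}=1, q_{-2}=1, q_{-1}=0), until the denominator exceeds 75:
  i=0: a_0=1, p_0 = 1*1 + 0 = 1, q_0 = 1*0 + 1 = 1.
  i=1: a_1=9, p_1 = 9*1 + 1 = 10, q_1 = 9*1 + 0 = 9.
  i=2: a_2=11, p_2 = 11*10 + 1 = 111, q_2 = 11*9 + 1 = 100.
q_2 = 100 > 75, so the last convergent with denominator <= 75 is p_1/q_1 = 10/9.
The closest fraction with denominator <= 75 is either p_1/q_1 or the intermediate fraction (k*p_1 + p_0)/(k*q_1 + q_0) with the largest k >= 1 whose denominator stays <= 75; these approach x as k grows, and every other convergent or intermediate fraction in range is farther away.
Largest k: floor((75 - q_0)/q_1) = floor((75 - 1)/9) = 8.
That gives (8*10 + 1)/(8*9 + 1) = 81/73.
Compare the errors: |x - 10/9| = |111*9 - 10*100|/(100*9) = 1/900, and |x - 81/73| = |111*73 - 81*100|/(100*73) = 3/7300.
Cross-multiplying, 3*900 = 2700 < 7300 = 1*7300, so 3/7300 is smaller: the intermediate fraction 81/73 is closer to x than 10/9.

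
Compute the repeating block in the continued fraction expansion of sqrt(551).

Write x_i = (sqrt(551) + m_i)/d_i with (m_0, d_0) = (0, 1). a_0 = floor(sqrt(551)) = 23, since 23^2 = 529 <= 551 < 576 = 24^2.
Iterate m_{i+1} = d_i*a_i - m_i, d_{i+1} = (551 - m_{i+1}^2)/d_i, a_{i+1} = floor((a_0 + m_{i+1})/d_{i+1}):
  m_1 = 1*23 - 0 = 23, d_1 = (551 - 23^2)/1 = 22/1 = 22, a_1 = floor((23 + 23)/22) = 2.
  m_2 = 22*2 - 23 = 21, d_2 = (551 - 21^2)/22 = 110/22 = 5, a_2 = floor((23 + 21)/5) = 8.
  m_3 = 5*8 - 21 = 19, d_3 = (551 - 19^2)/5 = 190/5 = 38, a_3 = floor((23 + 19)/38) = 1.
  m_4 = 38*1 - 19 = 19, d_4 = (551 - 19^2)/38 = 190/38 = 5, a_4 = floor((23 + 19)/5) = 8.
  m_5 = 5*8 - 19 = 21, d_5 = (551 - 21^2)/5 = 110/5 = 22, a_5 = floor((23 + 21)/22) = 2.
  m_6 = 22*2 - 21 = 23, d_6 = (551 - 23^2)/22 = 22/22 = 1, a_6 = floor((23 + 23)/1) = 46.
  m_7 = 1*46 - 23 = 23, d_7 = (551 - 23^2)/1 = 22/1 = 22: (m_7, d_7) = (m_1, d_1) = (23, 22), so from here the quotients repeat a_1, ..., a_6; the period length is 6.
Hence the expansion of sqrt(551) is a_0 = 23 followed by the repeating block 2, 8, 1, 8, 2, 46 (period 6).

[23; (2, 8, 1, 8, 2, 46)]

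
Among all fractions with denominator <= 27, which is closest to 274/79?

52/15

Expand x = 274/79 as a continued fraction with the Euclidean algorithm:
  274 = 3*79 + 37, so a_0 = 3.
  79 = 2*37 + 5, so a_1 = 2.
  37 = 7*5 + 2, so a_2 = 7.
  5 = 2*2 + 1, so a_3 = 2.
  2 = 2*1 + 0, so a_4 = 2.
so x = [3; 2, 7, 2, 2].
Convergents (p_i = a_i*p_{i-1} + p_{i-2}, q_i = a_i*q_{i-1} + q_{i-2} with p_{-2}=0, p_{-1}=1, q_{-2}=1, q_{-1}=0), until the denominator exceeds 27:
  i=0: a_0=3, p_0 = 3*1 + 0 = 3, q_0 = 3*0 + 1 = 1.
  i=1: a_1=2, p_1 = 2*3 + 1 = 7, q_1 = 2*1 + 0 = 2.
  i=2: a_2=7, p_2 = 7*7 + 3 = 52, q_2 = 7*2 + 1 = 15.
  i=3: a_3=2, p_3 = 2*52 + 7 = 111, q_3 = 2*15 + 2 = 32.
q_3 = 32 > 27, so the last convergent with denominator <= 27 is p_2/q_2 = 52/15.
The closest fraction with denominator <= 27 is either p_2/q_2 or the intermediate fraction (k*p_2 + p_1)/(k*q_2 + q_1) with the largest k >= 1 whose denominator stays <= 27; these approach x as k grows, and every other convergent or intermediate fraction in range is farther away.
Largest k: floor((27 - q_1)/q_2) = floor((27 - 2)/15) = 1.
That gives (1*52 + 7)/(1*15 + 2) = 59/17.
Compare the errors: |x - 52/15| = |274*15 - 52*79|/(79*15) = 2/1185, and |x - 59/17| = |274*17 - 59*79|/(79*17) = 3/1343.
Cross-multiplying, 2*1343 = 2686 < 3555 = 3*1185, so 2/1185 is smaller: the convergent 52/15 is closer to x than 59/17.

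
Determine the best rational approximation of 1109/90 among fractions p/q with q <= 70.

727/59

Expand x = 1109/90 as a continued fraction with the Euclidean algorithm:
  1109 = 12*90 + 29, so a_0 = 12.
  90 = 3*29 + 3, so a_1 = 3.
  29 = 9*3 + 2, so a_2 = 9.
  3 = 1*2 + 1, so a_3 = 1.
  2 = 2*1 + 0, so a_4 = 2.
so x = [12; 3, 9, 1, 2].
Convergents (p_i = a_i*p_{i-1} + p_{i-2}, q_i = a_i*q_{i-1} + q_{i-2} with p_{-2}=0, p_{-1}=1, q_{-2}=1, q_{-1}=0), until the denominator exceeds 70:
  i=0: a_0=12, p_0 = 12*1 + 0 = 12, q_0 = 12*0 + 1 = 1.
  i=1: a_1=3, p_1 = 3*12 + 1 = 37, q_1 = 3*1 + 0 = 3.
  i=2: a_2=9, p_2 = 9*37 + 12 = 345, q_2 = 9*3 + 1 = 28.
  i=3: a_3=1, p_3 = 1*345 + 37 = 382, q_3 = 1*28 + 3 = 31.
  i=4: a_4=2, p_4 = 2*382 + 345 = 1109, q_4 = 2*31 + 28 = 90.
q_4 = 90 > 70, so the last convergent with denominator <= 70 is p_3/q_3 = 382/31.
The closest fraction with denominator <= 70 is either p_3/q_3 or the intermediate fraction (k*p_3 + p_2)/(k*q_3 + q_2) with the largest k >= 1 whose denominator stays <= 70; these approach x as k grows, and every other convergent or intermediate fraction in range is farther away.
Largest k: floor((70 - q_2)/q_3) = floor((70 - 28)/31) = 1.
That gives (1*382 + 345)/(1*31 + 28) = 727/59.
Compare the errors: |x - 382/31| = |1109*31 - 382*90|/(90*31) = 1/2790, and |x - 727/59| = |1109*59 - 727*90|/(90*59) = 1/5310.
Cross-multiplying, 1*2790 = 2790 < 5310 = 1*5310, so 1/5310 is smaller: the intermediate fraction 727/59 is closer to x than 382/31.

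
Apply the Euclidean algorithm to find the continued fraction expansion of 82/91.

Run the Euclidean algorithm on 82 and 91; the successive quotients are the partial quotients a_0, a_1, ... (each step inverts the fractional part left over by the previous one):
  82 = 0*91 + 82, so a_0 = 0.
  91 = 1*82 + 9, so a_1 = 1.
  82 = 9*9 + 1, so a_2 = 9.
  9 = 9*1 + 0, so a_3 = 9.
The remainder reaches 0 after 4 divisions, so the expansion has 4 partial quotients, read off in order.

[0; 1, 9, 9]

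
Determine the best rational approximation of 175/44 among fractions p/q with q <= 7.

4/1

Expand x = 175/44 as a continued fraction with the Euclidean algorithm:
  175 = 3*44 + 43, so a_0 = 3.
  44 = 1*43 + 1, so a_1 = 1.
  43 = 43*1 + 0, so a_2 = 43.
so x = [3; 1, 43].
Convergents (p_i = a_i*p_{i-1} + p_{i-2}, q_i = a_i*q_{i-1} + q_{i-2} with p_{-2}=0, p_{-1}=1, q_{-2}=1, q_{-1}=0), until the denominator exceeds 7:
  i=0: a_0=3, p_0 = 3*1 + 0 = 3, q_0 = 3*0 + 1 = 1.
  i=1: a_1=1, p_1 = 1*3 + 1 = 4, q_1 = 1*1 + 0 = 1.
  i=2: a_2=43, p_2 = 43*4 + 3 = 175, q_2 = 43*1 + 1 = 44.
q_2 = 44 > 7, so the last convergent with denominator <= 7 is p_1/q_1 = 4/1.
The closest fraction with denominator <= 7 is either p_1/q_1 or the intermediate fraction (k*p_1 + p_0)/(k*q_1 + q_0) with the largest k >= 1 whose denominator stays <= 7; these approach x as k grows, and every other convergent or intermediate fraction in range is farther away.
Largest k: floor((7 - q_0)/q_1) = floor((7 - 1)/1) = 6.
That gives (6*4 + 3)/(6*1 + 1) = 27/7.
Compare the errors: |x - 4/1| = |175*1 - 4*44|/(44*1) = 1/44, and |x - 27/7| = |175*7 - 27*44|/(44*7) = 37/308.
Cross-multiplying, 1*308 = 308 < 1628 = 37*44, so 1/44 is smaller: the convergent 4/1 is closer to x than 27/7.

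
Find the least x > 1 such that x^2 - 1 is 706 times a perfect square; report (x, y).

First expand sqrt(706) as a continued fraction. With x_i = (sqrt(706) + m_i)/d_i and (m_0, d_0) = (0, 1): a_0 = floor(sqrt(706)) = 26, since 26^2 = 676 <= 706 < 729 = 27^2.
Iterate m_{i+1} = d_i*a_i - m_i, d_{i+1} = (706 - m_{i+1}^2)/d_i, a_{i+1} = floor((a_0 + m_{i+1})/d_{i+1}):
  m_1 = 1*26 - 0 = 26, d_1 = (706 - 26^2)/1 = 30/1 = 30, a_1 = floor((26 + 26)/30) = 1.
  m_2 = 30*1 - 26 = 4, d_2 = (706 - 4^2)/30 = 690/30 = 23, a_2 = floor((26 + 4)/23) = 1.
  m_3 = 23*1 - 4 = 19, d_3 = (706 - 19^2)/23 = 345/23 = 15, a_3 = floor((26 + 19)/15) = 3.
  m_4 = 15*3 - 19 = 26, d_4 = (706 - 26^2)/15 = 30/15 = 2, a_4 = floor((26 + 26)/2) = 26.
  m_5 = 2*26 - 26 = 26, d_5 = (706 - 26^2)/2 = 30/2 = 15, a_5 = floor((26 + 26)/15) = 3.
  m_6 = 15*3 - 26 = 19, d_6 = (706 - 19^2)/15 = 345/15 = 23, a_6 = floor((26 + 19)/23) = 1.
  m_7 = 23*1 - 19 = 4, d_7 = (706 - 4^2)/23 = 690/23 = 30, a_7 = floor((26 + 4)/30) = 1.
  m_8 = 30*1 - 4 = 26, d_8 = (706 - 26^2)/30 = 30/30 = 1, a_8 = floor((26 + 26)/1) = 52.
  m_9 = 1*52 - 26 = 26, d_9 = (706 - 26^2)/1 = 30/1 = 30: (m_9, d_9) = (m_1, d_1) = (26, 30), so from here the quotients repeat a_1, ..., a_8; the period length is 8.
So sqrt(706) = [26; (1, 1, 3, 26, 3, 1, 1, 52)] with period length k = 8.
k is even, so the fundamental solution of x^2 - 706y^2 = 1 is (p_{k-1}, q_{k-1}) = (p_7, q_7); compute convergents through index 7.
Convergents (p_i = a_i*p_{i-1} + p_{i-2}, q_i = a_i*q_{i-1} + q_{i-2} with p_{-2}=0, p_{-1}=1, q_{-2}=1, q_{-1}=0):
  i=0: a_0=26, p_0 = 26*1 + 0 = 26, q_0 = 26*0 + 1 = 1.
  i=1: a_1=1, p_1 = 1*26 + 1 = 27, q_1 = 1*1 + 0 = 1.
  i=2: a_2=1, p_2 = 1*27 + 26 = 53, q_2 = 1*1 + 1 = 2.
  i=3: a_3=3, p_3 = 3*53 + 27 = 186, q_3 = 3*2 + 1 = 7.
  i=4: a_4=26, p_4 = 26*186 + 53 = 4889, q_4 = 26*7 + 2 = 184.
  i=5: a_5=3, p_5 = 3*4889 + 186 = 14853, q_5 = 3*184 + 7 = 559.
  i=6: a_6=1, p_6 = 1*14853 + 4889 = 19742, q_6 = 1*559 + 184 = 743.
  i=7: a_7=1, p_7 = 1*19742 + 14853 = 34595, q_7 = 1*743 + 559 = 1302.
Check: 34595^2 - 706*1302^2 = 1196814025 - 1196814024 = 1, so (x, y) = (34595, 1302) solves the equation, and by the theorem it is the least positive solution.

(x, y) = (34595, 1302)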